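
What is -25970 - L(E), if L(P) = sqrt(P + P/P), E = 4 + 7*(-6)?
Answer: -25970 - I*sqrt(37) ≈ -25970.0 - 6.0828*I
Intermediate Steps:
E = -38 (E = 4 - 42 = -38)
L(P) = sqrt(1 + P) (L(P) = sqrt(P + 1) = sqrt(1 + P))
-25970 - L(E) = -25970 - sqrt(1 - 38) = -25970 - sqrt(-37) = -25970 - I*sqrt(37)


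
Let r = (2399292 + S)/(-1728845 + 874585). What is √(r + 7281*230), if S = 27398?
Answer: √100998029995966/7766 ≈ 1294.1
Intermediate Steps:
r = -242669/85426 (r = (2399292 + 27398)/(-1728845 + 874585) = 2426690/(-854260) = 2426690*(-1/854260) = -242669/85426 ≈ -2.8407)
√(r + 7281*230) = √(-242669/85426 + 7281*230) = √(-242669/85426 + 1674630) = √(143056699711/85426) = √100998029995966/7766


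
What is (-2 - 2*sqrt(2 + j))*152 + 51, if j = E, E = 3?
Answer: -253 - 304*sqrt(5) ≈ -932.76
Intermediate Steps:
j = 3
(-2 - 2*sqrt(2 + j))*152 + 51 = (-2 - 2*sqrt(2 + 3))*152 + 51 = (-2 - 2*sqrt(5))*152 + 51 = (-304 - 304*sqrt(5)) + 51 = -253 - 304*sqrt(5)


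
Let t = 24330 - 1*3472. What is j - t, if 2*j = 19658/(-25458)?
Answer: -531012793/25458 ≈ -20858.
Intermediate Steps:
t = 20858 (t = 24330 - 3472 = 20858)
j = -9829/25458 (j = (19658/(-25458))/2 = (19658*(-1/25458))/2 = (1/2)*(-9829/12729) = -9829/25458 ≈ -0.38609)
j - t = -9829/25458 - 1*20858 = -9829/25458 - 20858 = -531012793/25458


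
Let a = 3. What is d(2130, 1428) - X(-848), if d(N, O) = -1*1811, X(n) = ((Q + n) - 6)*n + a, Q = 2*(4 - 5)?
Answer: -727702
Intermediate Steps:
Q = -2 (Q = 2*(-1) = -2)
X(n) = 3 + n*(-8 + n) (X(n) = ((-2 + n) - 6)*n + 3 = (-8 + n)*n + 3 = n*(-8 + n) + 3 = 3 + n*(-8 + n))
d(N, O) = -1811
d(2130, 1428) - X(-848) = -1811 - (3 + (-848)² - 8*(-848)) = -1811 - (3 + 719104 + 6784) = -1811 - 1*725891 = -1811 - 725891 = -727702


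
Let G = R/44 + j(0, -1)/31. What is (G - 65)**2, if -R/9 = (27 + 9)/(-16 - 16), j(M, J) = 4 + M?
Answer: 497534140321/119071744 ≈ 4178.4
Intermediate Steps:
R = 81/8 (R = -9*(27 + 9)/(-16 - 16) = -324/(-32) = -324*(-1)/32 = -9*(-9/8) = 81/8 ≈ 10.125)
G = 3919/10912 (G = (81/8)/44 + (4 + 0)/31 = (81/8)*(1/44) + 4*(1/31) = 81/352 + 4/31 = 3919/10912 ≈ 0.35915)
(G - 65)**2 = (3919/10912 - 65)**2 = (-705361/10912)**2 = 497534140321/119071744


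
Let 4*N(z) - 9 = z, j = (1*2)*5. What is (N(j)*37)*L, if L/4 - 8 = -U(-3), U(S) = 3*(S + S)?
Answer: 18278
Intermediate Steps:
j = 10 (j = 2*5 = 10)
U(S) = 6*S (U(S) = 3*(2*S) = 6*S)
N(z) = 9/4 + z/4
L = 104 (L = 32 + 4*(-6*(-3)) = 32 + 4*(-1*(-18)) = 32 + 4*18 = 32 + 72 = 104)
(N(j)*37)*L = ((9/4 + (1/4)*10)*37)*104 = ((9/4 + 5/2)*37)*104 = ((19/4)*37)*104 = (703/4)*104 = 18278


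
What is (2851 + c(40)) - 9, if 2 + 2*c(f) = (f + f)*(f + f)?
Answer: 6041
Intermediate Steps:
c(f) = -1 + 2*f² (c(f) = -1 + ((f + f)*(f + f))/2 = -1 + ((2*f)*(2*f))/2 = -1 + (4*f²)/2 = -1 + 2*f²)
(2851 + c(40)) - 9 = (2851 + (-1 + 2*40²)) - 9 = (2851 + (-1 + 2*1600)) - 9 = (2851 + (-1 + 3200)) - 9 = (2851 + 3199) - 9 = 6050 - 9 = 6041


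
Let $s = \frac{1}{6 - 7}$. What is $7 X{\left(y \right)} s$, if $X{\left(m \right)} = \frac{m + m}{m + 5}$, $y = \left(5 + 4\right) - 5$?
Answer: $- \frac{56}{9} \approx -6.2222$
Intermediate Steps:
$y = 4$ ($y = 9 - 5 = 4$)
$X{\left(m \right)} = \frac{2 m}{5 + m}$
$s = -1$ ($s = \frac{1}{-1} = -1$)
$7 X{\left(y \right)} s = 7 \cdot 2 \cdot 4 \frac{1}{5 + 4} \left(-1\right) = 7 \cdot 2 \cdot 4 \cdot \frac{1}{9} \left(-1\right) = 7 \cdot \frac{8}{9} \left(-1\right) = \frac{56}{9} \left(-1\right) = - \frac{56}{9}$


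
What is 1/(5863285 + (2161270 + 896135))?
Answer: 1/8920690 ≈ 1.1210e-7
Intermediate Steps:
1/(5863285 + (2161270 + 896135)) = 1/(5863285 + 3057405) = 1/8920690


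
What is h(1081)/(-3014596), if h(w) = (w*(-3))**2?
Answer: -10517049/3014596 ≈ -3.4887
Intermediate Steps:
h(w) = 9*w**2 (h(w) = (-3*w)**2 = 9*w**2)
h(1081)/(-3014596) = (9*1081**2)/(-3014596) = (9*1168561)*(-1/3014596) = 10517049*(-1/3014596) = -10517049/3014596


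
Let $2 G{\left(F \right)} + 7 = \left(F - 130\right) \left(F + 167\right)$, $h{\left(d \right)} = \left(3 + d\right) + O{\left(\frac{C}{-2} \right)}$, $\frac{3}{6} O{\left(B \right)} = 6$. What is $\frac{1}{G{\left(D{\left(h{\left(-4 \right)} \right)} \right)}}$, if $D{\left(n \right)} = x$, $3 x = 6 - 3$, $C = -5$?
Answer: $- \frac{2}{21679} \approx -9.2255 \cdot 10^{-5}$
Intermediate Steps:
$O{\left(B \right)} = 12$ ($O{\left(B \right)} = 2 \cdot 6 = 12$)
$h{\left(d \right)} = 15 + d$ ($h{\left(d \right)} = \left(3 + d\right) + 12 = 15 + d$)
$x = 1$ ($x = \frac{6 - 3}{3} = \frac{1}{3} \cdot 3 = 1$)
$D{\left(n \right)} = 1$
$G{\left(F \right)} = - \frac{7}{2} + \frac{\left(-130 + F\right) \left(167 + F\right)}{2}$ ($G{\left(F \right)} = - \frac{7}{2} + \frac{\left(F - 130\right) \left(F + 167\right)}{2} = - \frac{7}{2} + \frac{\left(-130 + F\right) \left(167 + F\right)}{2}$)
$\frac{1}{G{\left(D{\left(h{\left(-4 \right)} \right)} \right)}} = \frac{1}{- \frac{21717}{2} + \frac{1^{2}}{2} + \frac{37}{2} \cdot 1} = \frac{1}{- \frac{21717}{2} + \frac{1}{2} \cdot 1 + \frac{37}{2}} = \frac{1}{- \frac{21717}{2} + \frac{1}{2} + \frac{37}{2}} = \frac{1}{- \frac{21679}{2}} = - \frac{2}{21679}$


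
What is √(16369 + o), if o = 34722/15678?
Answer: 8*√194060542/871 ≈ 127.95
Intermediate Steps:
o = 1929/871 (o = 34722*(1/15678) = 1929/871 ≈ 2.2147)
√(16369 + o) = √(16369 + 1929/871) = √(14259328/871) = 8*√194060542/871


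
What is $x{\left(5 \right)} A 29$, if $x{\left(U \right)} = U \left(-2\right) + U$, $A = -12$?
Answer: $1740$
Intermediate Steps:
$x{\left(U \right)} = - U$ ($x{\left(U \right)} = - 2 U + U = - U$)
$x{\left(5 \right)} A 29 = \left(-1\right) 5 \left(-12\right) 29 = \left(-5\right) \left(-12\right) 29 = 60 \cdot 29 = 1740$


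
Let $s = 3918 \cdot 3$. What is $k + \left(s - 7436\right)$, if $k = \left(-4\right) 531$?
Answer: $2194$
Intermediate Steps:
$s = 11754$
$k = -2124$
$k + \left(s - 7436\right) = -2124 + \left(11754 - 7436\right) = -2124 + 4318 = 2194$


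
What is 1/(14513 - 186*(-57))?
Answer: 1/25115 ≈ 3.9817e-5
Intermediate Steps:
1/(14513 - 186*(-57)) = 1/(14513 + 10602) = 1/25115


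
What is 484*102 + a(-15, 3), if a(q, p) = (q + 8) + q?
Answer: 49346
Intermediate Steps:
a(q, p) = 8 + 2*q (a(q, p) = (8 + q) + q = 8 + 2*q)
484*102 + a(-15, 3) = 484*102 + (8 + 2*(-15)) = 49368 + (8 - 30) = 49368 - 22 = 49346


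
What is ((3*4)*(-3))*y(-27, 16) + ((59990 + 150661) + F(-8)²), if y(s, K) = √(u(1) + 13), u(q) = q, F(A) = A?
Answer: 210715 - 36*√14 ≈ 2.1058e+5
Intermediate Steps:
y(s, K) = √14 (y(s, K) = √(1 + 13) = √14)
((3*4)*(-3))*y(-27, 16) + ((59990 + 150661) + F(-8)²) = ((3*4)*(-3))*√14 + ((59990 + 150661) + (-8)²) = (12*(-3))*√14 + (210651 + 64) = -36*√14 + 210715 = 210715 - 36*√14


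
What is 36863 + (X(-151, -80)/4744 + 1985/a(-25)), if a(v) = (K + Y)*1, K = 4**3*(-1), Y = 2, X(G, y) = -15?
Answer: 5416511347/147064 ≈ 36831.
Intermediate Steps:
K = -64 (K = 64*(-1) = -64)
a(v) = -62 (a(v) = (-64 + 2)*1 = -62*1 = -62)
36863 + (X(-151, -80)/4744 + 1985/a(-25)) = 36863 + (-15/4744 + 1985/(-62)) = 36863 + (-15*1/4744 + 1985*(-1/62)) = 36863 + (-15/4744 - 1985/62) = 36863 - 4708885/147064 = 5416511347/147064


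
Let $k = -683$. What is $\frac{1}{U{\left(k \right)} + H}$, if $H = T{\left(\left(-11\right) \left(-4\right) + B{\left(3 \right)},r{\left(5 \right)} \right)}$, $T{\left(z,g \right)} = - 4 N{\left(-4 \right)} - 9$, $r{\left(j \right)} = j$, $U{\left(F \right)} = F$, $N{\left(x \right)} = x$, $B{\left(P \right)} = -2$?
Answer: $- \frac{1}{676} \approx -0.0014793$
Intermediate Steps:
$T{\left(z,g \right)} = 7$ ($T{\left(z,g \right)} = \left(-4\right) \left(-4\right) - 9 = 16 - 9 = 7$)
$H = 7$
$\frac{1}{U{\left(k \right)} + H} = \frac{1}{-683 + 7} = \frac{1}{-676} = - \frac{1}{676}$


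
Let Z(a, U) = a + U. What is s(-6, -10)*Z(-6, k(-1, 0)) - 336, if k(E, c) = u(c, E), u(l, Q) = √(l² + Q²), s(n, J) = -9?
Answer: -291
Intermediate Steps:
u(l, Q) = √(Q² + l²)
k(E, c) = √(E² + c²)
Z(a, U) = U + a
s(-6, -10)*Z(-6, k(-1, 0)) - 336 = -9*(√((-1)² + 0²) - 6) - 336 = -9*(√(1 + 0) - 6) - 336 = -9*(√1 - 6) - 336 = -9*(1 - 6) - 336 = -9*(-5) - 336 = 45 - 336 = -291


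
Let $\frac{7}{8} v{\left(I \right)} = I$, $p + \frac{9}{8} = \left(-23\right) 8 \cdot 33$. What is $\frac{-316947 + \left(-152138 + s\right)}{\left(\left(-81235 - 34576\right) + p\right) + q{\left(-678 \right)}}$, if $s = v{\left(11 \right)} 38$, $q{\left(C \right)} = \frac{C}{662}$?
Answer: $\frac{8686104648}{2259263125} \approx 3.8447$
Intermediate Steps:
$p = - \frac{48585}{8}$ ($p = - \frac{9}{8} + \left(-23\right) 8 \cdot 33 = - \frac{9}{8} - 6072 = - \frac{48585}{8} \approx -6073.1$)
$q{\left(C \right)} = \frac{C}{662}$ ($q{\left(C \right)} = C \frac{1}{662} = \frac{C}{662}$)
$v{\left(I \right)} = \frac{8 I}{7}$
$s = \frac{3344}{7}$ ($s = \frac{8}{7} \cdot 11 \cdot 38 = \frac{88}{7} \cdot 38 = \frac{3344}{7} \approx 477.71$)
$\frac{-316947 + \left(-152138 + s\right)}{\left(\left(-81235 - 34576\right) + p\right) + q{\left(-678 \right)}} = \frac{-316947 + \left(-152138 + \frac{3344}{7}\right)}{\left(\left(-81235 - 34576\right) - \frac{48585}{8}\right) + \frac{1}{662} \left(-678\right)} = \frac{-316947 - \frac{1061622}{7}}{\left(-115811 - \frac{48585}{8}\right) - \frac{339}{331}} = - \frac{3280251}{7 \left(- \frac{975073}{8} - \frac{339}{331}\right)} = - \frac{3280251}{7 \left(- \frac{322751875}{2648}\right)} = \left(- \frac{3280251}{7}\right) \left(- \frac{2648}{322751875}\right) = \frac{8686104648}{2259263125}$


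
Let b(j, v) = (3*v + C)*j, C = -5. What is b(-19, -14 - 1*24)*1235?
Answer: 2792335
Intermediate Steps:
b(j, v) = j*(-5 + 3*v) (b(j, v) = (3*v - 5)*j = (-5 + 3*v)*j = j*(-5 + 3*v))
b(-19, -14 - 1*24)*1235 = -19*(-5 + 3*(-14 - 1*24))*1235 = -19*(-5 + 3*(-14 - 24))*1235 = -19*(-5 + 3*(-38))*1235 = -19*(-5 - 114)*1235 = -19*(-119)*1235 = 2261*1235 = 2792335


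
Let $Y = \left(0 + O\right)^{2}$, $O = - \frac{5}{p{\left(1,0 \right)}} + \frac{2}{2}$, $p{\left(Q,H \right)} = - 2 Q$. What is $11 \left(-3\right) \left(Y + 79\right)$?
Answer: $- \frac{12045}{4} \approx -3011.3$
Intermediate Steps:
$O = \frac{7}{2}$ ($O = - \frac{5}{\left(-2\right) 1} + \frac{2}{2} = - \frac{5}{-2} + 2 \cdot \frac{1}{2} = \left(-5\right) \left(- \frac{1}{2}\right) + 1 = \frac{5}{2} + 1 = \frac{7}{2} \approx 3.5$)
$Y = \frac{49}{4}$ ($Y = \left(0 + \frac{7}{2}\right)^{2} = \left(\frac{7}{2}\right)^{2} = \frac{49}{4} \approx 12.25$)
$11 \left(-3\right) \left(Y + 79\right) = 11 \left(-3\right) \left(\frac{49}{4} + 79\right) = \left(-33\right) \frac{365}{4} = - \frac{12045}{4}$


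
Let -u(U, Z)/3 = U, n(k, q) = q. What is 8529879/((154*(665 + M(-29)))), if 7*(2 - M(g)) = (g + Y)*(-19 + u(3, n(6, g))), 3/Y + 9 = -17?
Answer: 110888427/1102178 ≈ 100.61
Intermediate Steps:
Y = -3/26 (Y = 3/(-9 - 17) = 3/(-26) = 3*(-1/26) = -3/26 ≈ -0.11538)
u(U, Z) = -3*U
M(g) = 20/13 + 4*g (M(g) = 2 - (g - 3/26)*(-19 - 3*3)/7 = 2 - (-3/26 + g)*(-19 - 9)/7 = 2 - (-3/26 + g)*(-28)/7 = 2 - (42/13 - 28*g)/7 = 2 + (-6/13 + 4*g) = 20/13 + 4*g)
8529879/((154*(665 + M(-29)))) = 8529879/((154*(665 + (20/13 + 4*(-29))))) = 8529879/((154*(665 + (20/13 - 116)))) = 8529879/((154*(665 - 1488/13))) = 8529879/((154*(7157/13))) = 8529879/(1102178/13) = 8529879*(13/1102178) = 110888427/1102178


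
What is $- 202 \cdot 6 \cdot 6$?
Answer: $-7272$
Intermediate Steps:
$- 202 \cdot 6 \cdot 6 = \left(-202\right) 36 = -7272$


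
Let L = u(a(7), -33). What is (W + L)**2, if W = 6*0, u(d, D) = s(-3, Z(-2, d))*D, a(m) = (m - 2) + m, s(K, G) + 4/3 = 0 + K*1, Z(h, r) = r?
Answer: 20449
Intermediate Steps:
s(K, G) = -4/3 + K (s(K, G) = -4/3 + (0 + K*1) = -4/3 + (0 + K) = -4/3 + K)
a(m) = -2 + 2*m (a(m) = (-2 + m) + m = -2 + 2*m)
u(d, D) = -13*D/3 (u(d, D) = (-4/3 - 3)*D = -13*D/3)
W = 0
L = 143 (L = -13/3*(-33) = 143)
(W + L)**2 = (0 + 143)**2 = 143**2 = 20449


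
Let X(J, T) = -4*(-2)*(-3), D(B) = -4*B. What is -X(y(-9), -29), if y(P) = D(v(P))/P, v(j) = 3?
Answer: 24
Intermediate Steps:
y(P) = -12/P (y(P) = (-4*3)/P = -12/P)
X(J, T) = -24 (X(J, T) = 8*(-3) = -24)
-X(y(-9), -29) = -1*(-24) = 24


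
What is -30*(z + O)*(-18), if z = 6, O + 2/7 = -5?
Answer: 2700/7 ≈ 385.71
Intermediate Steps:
O = -37/7 (O = -2/7 - 5 = -37/7 ≈ -5.2857)
-30*(z + O)*(-18) = -30*(6 - 37/7)*(-18) = -30*5/7*(-18) = -150/7*(-18) = 2700/7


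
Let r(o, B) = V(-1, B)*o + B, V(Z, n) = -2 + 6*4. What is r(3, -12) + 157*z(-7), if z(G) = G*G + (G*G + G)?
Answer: 14341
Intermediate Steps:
V(Z, n) = 22 (V(Z, n) = -2 + 24 = 22)
r(o, B) = B + 22*o (r(o, B) = 22*o + B = B + 22*o)
z(G) = G + 2*G² (z(G) = G² + (G² + G) = G² + (G + G²) = G + 2*G²)
r(3, -12) + 157*z(-7) = (-12 + 22*3) + 157*(-7*(1 + 2*(-7))) = (-12 + 66) + 157*(-7*(1 - 14)) = 54 + 157*(-7*(-13)) = 54 + 157*91 = 54 + 14287 = 14341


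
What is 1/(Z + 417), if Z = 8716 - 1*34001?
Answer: -1/24868 ≈ -4.0212e-5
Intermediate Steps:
Z = -25285 (Z = 8716 - 34001 = -25285)
1/(Z + 417) = 1/(-25285 + 417) = 1/(-24868) = -1/24868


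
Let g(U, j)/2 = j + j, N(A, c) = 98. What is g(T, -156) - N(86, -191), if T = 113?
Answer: -722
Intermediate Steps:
g(U, j) = 4*j (g(U, j) = 2*(j + j) = 2*(2*j) = 4*j)
g(T, -156) - N(86, -191) = 4*(-156) - 1*98 = -624 - 98 = -722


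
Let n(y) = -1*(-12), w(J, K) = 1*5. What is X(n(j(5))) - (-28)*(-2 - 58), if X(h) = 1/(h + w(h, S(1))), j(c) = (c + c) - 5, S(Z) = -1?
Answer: -28559/17 ≈ -1679.9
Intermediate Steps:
w(J, K) = 5
j(c) = -5 + 2*c (j(c) = 2*c - 5 = -5 + 2*c)
n(y) = 12
X(h) = 1/(5 + h) (X(h) = 1/(h + 5) = 1/(5 + h))
X(n(j(5))) - (-28)*(-2 - 58) = 1/(5 + 12) - (-28)*(-2 - 58) = 1/17 - (-28)*(-60) = 1/17 - 1*1680 = 1/17 - 1680 = -28559/17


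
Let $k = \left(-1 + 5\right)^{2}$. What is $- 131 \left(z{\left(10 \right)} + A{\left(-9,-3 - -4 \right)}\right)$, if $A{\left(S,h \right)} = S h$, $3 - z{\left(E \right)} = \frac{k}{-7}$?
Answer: $\frac{3406}{7} \approx 486.57$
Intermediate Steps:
$k = 16$ ($k = 4^{2} = 16$)
$z{\left(E \right)} = \frac{37}{7}$ ($z{\left(E \right)} = 3 - \frac{16}{-7} = 3 - 16 \left(- \frac{1}{7}\right) = 3 - - \frac{16}{7} = 3 + \frac{16}{7} = \frac{37}{7}$)
$- 131 \left(z{\left(10 \right)} + A{\left(-9,-3 - -4 \right)}\right) = - 131 \left(\frac{37}{7} - 9 \left(-3 - -4\right)\right) = - 131 \left(\frac{37}{7} - 9 \left(-3 + 4\right)\right) = - 131 \left(\frac{37}{7} - 9\right) = \left(-131\right) \left(- \frac{26}{7}\right) = \frac{3406}{7}$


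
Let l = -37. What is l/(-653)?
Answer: 37/653 ≈ 0.056662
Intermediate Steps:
l/(-653) = -37/(-653) = -37*(-1/653) = 37/653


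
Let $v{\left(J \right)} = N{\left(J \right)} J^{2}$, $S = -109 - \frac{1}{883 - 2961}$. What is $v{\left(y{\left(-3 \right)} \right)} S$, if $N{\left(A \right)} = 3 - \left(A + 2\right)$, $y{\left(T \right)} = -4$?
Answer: $- \frac{9060040}{1039} \approx -8720.0$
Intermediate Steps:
$N{\left(A \right)} = 1 - A$ ($N{\left(A \right)} = 3 - \left(2 + A\right) = 1 - A$)
$S = - \frac{226501}{2078}$ ($S = -109 - \frac{1}{-2078} = -109 - - \frac{1}{2078} = -109 + \frac{1}{2078} = - \frac{226501}{2078} \approx -109.0$)
$v{\left(J \right)} = J^{2} \left(1 - J\right)$ ($v{\left(J \right)} = \left(1 - J\right) J^{2} = J^{2} \left(1 - J\right)$)
$v{\left(y{\left(-3 \right)} \right)} S = \left(-4\right)^{2} \left(1 - -4\right) \left(- \frac{226501}{2078}\right) = 16 \left(1 + 4\right) \left(- \frac{226501}{2078}\right) = 16 \cdot 5 \left(- \frac{226501}{2078}\right) = 80 \left(- \frac{226501}{2078}\right) = - \frac{9060040}{1039}$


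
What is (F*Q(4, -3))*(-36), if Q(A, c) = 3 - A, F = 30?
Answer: 1080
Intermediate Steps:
(F*Q(4, -3))*(-36) = (30*(3 - 1*4))*(-36) = (30*(3 - 4))*(-36) = (30*(-1))*(-36) = -30*(-36) = 1080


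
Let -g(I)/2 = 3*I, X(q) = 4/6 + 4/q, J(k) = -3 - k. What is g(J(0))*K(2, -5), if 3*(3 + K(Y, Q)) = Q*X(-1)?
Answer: 46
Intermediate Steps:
X(q) = ⅔ + 4/q (X(q) = 4*(⅙) + 4/q = ⅔ + 4/q)
K(Y, Q) = -3 - 10*Q/9 (K(Y, Q) = -3 + (Q*(⅔ + 4/(-1)))/3 = -3 + (Q*(⅔ + 4*(-1)))/3 = -3 + (Q*(⅔ - 4))/3 = -3 + (Q*(-10/3))/3 = -3 + (-10*Q/3)/3 = -3 - 10*Q/9)
g(I) = -6*I
g(J(0))*K(2, -5) = (-6*(-3 - 1*0))*(-3 - 10/9*(-5)) = (-6*(-3 + 0))*(-3 + 50/9) = -6*(-3)*(23/9) = 18*(23/9) = 46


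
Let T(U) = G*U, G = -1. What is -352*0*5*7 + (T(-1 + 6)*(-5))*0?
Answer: 0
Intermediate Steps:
T(U) = -U
-352*0*5*7 + (T(-1 + 6)*(-5))*0 = -352*0*5*7 + (-(-1 + 6)*(-5))*0 = -0*7 + (-1*5*(-5))*0 = -352*0 - 5*(-5)*0 = 0 + 25*0 = 0 + 0 = 0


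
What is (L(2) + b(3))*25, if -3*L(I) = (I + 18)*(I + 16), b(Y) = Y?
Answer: -2925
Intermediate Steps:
L(I) = -(16 + I)*(18 + I)/3 (L(I) = -(I + 18)*(I + 16)/3 = -(18 + I)*(16 + I)/3 = -(16 + I)*(18 + I)/3)
(L(2) + b(3))*25 = ((-96 - 34/3*2 - ⅓*2²) + 3)*25 = ((-96 - 68/3 - ⅓*4) + 3)*25 = ((-96 - 68/3 - 4/3) + 3)*25 = (-120 + 3)*25 = -117*25 = -2925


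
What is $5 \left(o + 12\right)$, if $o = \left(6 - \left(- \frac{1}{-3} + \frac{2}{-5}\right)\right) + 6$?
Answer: $\frac{361}{3} \approx 120.33$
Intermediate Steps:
$o = \frac{181}{15}$ ($o = \left(6 - \left(\left(-1\right) \left(- \frac{1}{3}\right) + 2 \left(- \frac{1}{5}\right)\right)\right) + 6 = \left(6 - \left(\frac{1}{3} - \frac{2}{5}\right)\right) + 6 = \left(6 - - \frac{1}{15}\right) + 6 = \left(6 + \frac{1}{15}\right) + 6 = \frac{91}{15} + 6 = \frac{181}{15} \approx 12.067$)
$5 \left(o + 12\right) = 5 \left(\frac{181}{15} + 12\right) = 5 \cdot \frac{361}{15} = \frac{361}{3}$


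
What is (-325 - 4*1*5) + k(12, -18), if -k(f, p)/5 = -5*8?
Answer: -145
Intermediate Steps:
k(f, p) = 200 (k(f, p) = -(-25)*8 = -5*(-40) = 200)
(-325 - 4*1*5) + k(12, -18) = (-325 - 4*1*5) + 200 = (-325 - 4*5) + 200 = (-325 - 20) + 200 = -345 + 200 = -145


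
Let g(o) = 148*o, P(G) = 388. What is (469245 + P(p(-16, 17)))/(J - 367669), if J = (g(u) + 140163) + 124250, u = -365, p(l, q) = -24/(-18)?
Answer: -469633/157276 ≈ -2.9860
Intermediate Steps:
p(l, q) = 4/3 (p(l, q) = -24*(-1/18) = 4/3)
J = 210393 (J = (148*(-365) + 140163) + 124250 = (-54020 + 140163) + 124250 = 86143 + 124250 = 210393)
(469245 + P(p(-16, 17)))/(J - 367669) = (469245 + 388)/(210393 - 367669) = 469633/(-157276) = 469633*(-1/157276) = -469633/157276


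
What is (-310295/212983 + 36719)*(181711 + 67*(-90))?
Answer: 1373862749050242/212983 ≈ 6.4506e+9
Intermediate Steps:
(-310295/212983 + 36719)*(181711 + 67*(-90)) = (-310295*1/212983 + 36719)*(181711 - 6030) = (-310295/212983 + 36719)*175681 = (7820212482/212983)*175681 = 1373862749050242/212983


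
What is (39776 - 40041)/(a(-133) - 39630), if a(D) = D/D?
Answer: 265/39629 ≈ 0.0066870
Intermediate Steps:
a(D) = 1
(39776 - 40041)/(a(-133) - 39630) = (39776 - 40041)/(1 - 39630) = -265/(-39629) = -265*(-1/39629) = 265/39629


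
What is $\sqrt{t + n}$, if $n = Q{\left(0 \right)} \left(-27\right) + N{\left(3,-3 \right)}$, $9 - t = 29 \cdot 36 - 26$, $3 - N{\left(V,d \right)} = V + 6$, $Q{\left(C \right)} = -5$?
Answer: $4 i \sqrt{55} \approx 29.665 i$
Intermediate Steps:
$N{\left(V,d \right)} = -3 - V$ ($N{\left(V,d \right)} = 3 - \left(V + 6\right) = 3 - \left(6 + V\right) = -3 - V$)
$t = -1009$ ($t = 9 - \left(29 \cdot 36 - 26\right) = 9 - \left(1044 - 26\right) = 9 - 1018 = -1009$)
$n = 129$ ($n = \left(-5\right) \left(-27\right) - 6 = 135 - 6 = 129$)
$\sqrt{t + n} = \sqrt{-1009 + 129} = \sqrt{-880} = 4 i \sqrt{55}$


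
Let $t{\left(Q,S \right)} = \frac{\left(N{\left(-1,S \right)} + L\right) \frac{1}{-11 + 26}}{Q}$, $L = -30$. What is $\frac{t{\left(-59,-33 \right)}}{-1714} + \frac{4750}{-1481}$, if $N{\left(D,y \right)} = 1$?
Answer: $- \frac{7205270449}{2246514090} \approx -3.2073$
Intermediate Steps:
$t{\left(Q,S \right)} = - \frac{29}{15 Q}$ ($t{\left(Q,S \right)} = \frac{\left(1 - 30\right) \frac{1}{-11 + 26}}{Q} = \frac{\left(-29\right) \frac{1}{15}}{Q} = - \frac{29}{15 Q}$)
$\frac{t{\left(-59,-33 \right)}}{-1714} + \frac{4750}{-1481} = \frac{\left(- \frac{29}{15}\right) \frac{1}{-59}}{-1714} + \frac{4750}{-1481} = \left(- \frac{29}{15}\right) \left(- \frac{1}{59}\right) \left(- \frac{1}{1714}\right) + 4750 \left(- \frac{1}{1481}\right) = \frac{29}{885} \left(- \frac{1}{1714}\right) - \frac{4750}{1481} = - \frac{29}{1516890} - \frac{4750}{1481} = - \frac{7205270449}{2246514090}$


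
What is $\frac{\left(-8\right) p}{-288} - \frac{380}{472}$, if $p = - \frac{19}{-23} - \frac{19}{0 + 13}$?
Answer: $- \frac{130625}{158769} \approx -0.82274$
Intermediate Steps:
$p = - \frac{190}{299}$ ($p = \left(-19\right) \left(- \frac{1}{23}\right) - \frac{19}{13} = \frac{19}{23} - \frac{19}{13} = - \frac{190}{299} \approx -0.63545$)
$\frac{\left(-8\right) p}{-288} - \frac{380}{472} = \frac{\left(-8\right) \left(- \frac{190}{299}\right)}{-288} - \frac{380}{472} = \frac{1520}{299} \left(- \frac{1}{288}\right) - \frac{95}{118} = - \frac{95}{5382} - \frac{95}{118} = - \frac{130625}{158769}$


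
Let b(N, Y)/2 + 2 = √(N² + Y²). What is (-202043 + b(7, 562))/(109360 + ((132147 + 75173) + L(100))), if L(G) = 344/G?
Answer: -5051175/7917086 + 25*√315893/3958543 ≈ -0.63446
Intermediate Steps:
b(N, Y) = -4 + 2*√(N² + Y²)
(-202043 + b(7, 562))/(109360 + ((132147 + 75173) + L(100))) = (-202043 + (-4 + 2*√(7² + 562²)))/(109360 + ((132147 + 75173) + 344/100)) = (-202043 + (-4 + 2*√(49 + 315844)))/(109360 + (207320 + 344*(1/100))) = (-202043 + (-4 + 2*√315893))/(109360 + (207320 + 86/25)) = (-202047 + 2*√315893)/(109360 + 5183086/25) = (-202047 + 2*√315893)/(7917086/25) = (-202047 + 2*√315893)*(25/7917086) = -5051175/7917086 + 25*√315893/3958543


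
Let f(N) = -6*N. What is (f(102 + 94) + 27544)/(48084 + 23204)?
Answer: 3296/8911 ≈ 0.36988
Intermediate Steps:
(f(102 + 94) + 27544)/(48084 + 23204) = (-6*(102 + 94) + 27544)/(48084 + 23204) = (-6*196 + 27544)/71288 = (-1176 + 27544)*(1/71288) = 26368*(1/71288) = 3296/8911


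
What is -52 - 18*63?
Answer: -1186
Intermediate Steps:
-52 - 18*63 = -52 - 1134 = -1186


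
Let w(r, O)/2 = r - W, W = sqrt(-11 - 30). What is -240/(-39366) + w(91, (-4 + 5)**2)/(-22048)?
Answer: -12007/5563728 + I*sqrt(41)/11024 ≈ -0.0021581 + 0.00058084*I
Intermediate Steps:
W = I*sqrt(41) (W = sqrt(-41) = I*sqrt(41) ≈ 6.4031*I)
w(r, O) = 2*r - 2*I*sqrt(41) (w(r, O) = 2*(r - I*sqrt(41)) = 2*r - 2*I*sqrt(41))
-240/(-39366) + w(91, (-4 + 5)**2)/(-22048) = -240/(-39366) + (2*91 - 2*I*sqrt(41))/(-22048) = -240*(-1/39366) + (182 - 2*I*sqrt(41))*(-1/22048) = 40/6561 + (-7/848 + I*sqrt(41)/11024) = -12007/5563728 + I*sqrt(41)/11024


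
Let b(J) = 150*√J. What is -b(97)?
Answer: -150*√97 ≈ -1477.3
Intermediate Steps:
-b(97) = -150*√97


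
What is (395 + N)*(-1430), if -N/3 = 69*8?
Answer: 1803230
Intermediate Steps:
N = -1656 (N = -207*8 = -3*552 = -1656)
(395 + N)*(-1430) = (395 - 1656)*(-1430) = -1261*(-1430) = 1803230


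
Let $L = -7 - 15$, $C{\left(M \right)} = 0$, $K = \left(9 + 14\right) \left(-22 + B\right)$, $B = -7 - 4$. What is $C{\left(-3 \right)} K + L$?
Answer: $-22$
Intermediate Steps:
$B = -11$ ($B = -7 - 4 = -11$)
$K = -759$ ($K = \left(9 + 14\right) \left(-22 - 11\right) = 23 \left(-33\right) = -759$)
$L = -22$
$C{\left(-3 \right)} K + L = 0 \left(-759\right) - 22 = 0 - 22 = -22$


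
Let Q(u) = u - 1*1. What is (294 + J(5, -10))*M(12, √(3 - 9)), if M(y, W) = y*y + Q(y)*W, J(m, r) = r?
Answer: 40896 + 3124*I*√6 ≈ 40896.0 + 7652.2*I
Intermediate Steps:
Q(u) = -1 + u (Q(u) = u - 1 = -1 + u)
M(y, W) = y² + W*(-1 + y) (M(y, W) = y*y + (-1 + y)*W = y² + W*(-1 + y))
(294 + J(5, -10))*M(12, √(3 - 9)) = (294 - 10)*(12² + √(3 - 9)*(-1 + 12)) = 284*(144 + √(-6)*11) = 284*(144 + (I*√6)*11) = 284*(144 + 11*I*√6) = 40896 + 3124*I*√6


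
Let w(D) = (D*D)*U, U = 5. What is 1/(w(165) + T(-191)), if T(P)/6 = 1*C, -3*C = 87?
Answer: 1/135951 ≈ 7.3556e-6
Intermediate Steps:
C = -29 (C = -1/3*87 = -29)
w(D) = 5*D**2 (w(D) = (D*D)*5 = D**2*5 = 5*D**2)
T(P) = -174 (T(P) = 6*(1*(-29)) = 6*(-29) = -174)
1/(w(165) + T(-191)) = 1/(5*165**2 - 174) = 1/(5*27225 - 174) = 1/(136125 - 174) = 1/135951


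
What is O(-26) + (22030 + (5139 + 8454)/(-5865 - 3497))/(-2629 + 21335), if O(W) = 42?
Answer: 7561505291/175125572 ≈ 43.178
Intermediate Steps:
O(-26) + (22030 + (5139 + 8454)/(-5865 - 3497))/(-2629 + 21335) = 42 + (22030 + (5139 + 8454)/(-5865 - 3497))/(-2629 + 21335) = 42 + (22030 + 13593/(-9362))/18706 = 42 + (22030 + 13593*(-1/9362))*(1/18706) = 42 + (22030 - 13593/9362)*(1/18706) = 42 + (206231267/9362)*(1/18706) = 42 + 206231267/175125572 = 7561505291/175125572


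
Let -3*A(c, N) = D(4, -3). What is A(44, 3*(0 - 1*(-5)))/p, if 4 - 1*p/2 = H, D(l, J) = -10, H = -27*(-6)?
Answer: -5/474 ≈ -0.010549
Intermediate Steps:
H = 162
A(c, N) = 10/3 (A(c, N) = -⅓*(-10) = 10/3)
p = -316 (p = 8 - 2*162 = 8 - 324 = -316)
A(44, 3*(0 - 1*(-5)))/p = (10/3)/(-316) = (10/3)*(-1/316) = -5/474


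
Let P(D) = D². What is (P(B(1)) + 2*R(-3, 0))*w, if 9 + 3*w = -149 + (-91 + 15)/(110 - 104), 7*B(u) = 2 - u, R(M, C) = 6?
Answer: -301568/441 ≈ -683.83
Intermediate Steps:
B(u) = 2/7 - u/7 (B(u) = (2 - u)/7 = 2/7 - u/7)
w = -512/9 (w = -3 + (-149 + (-91 + 15)/(110 - 104))/3 = -3 + (-149 - 76/6)/3 = -3 + (-149 - 76*⅙)/3 = -3 + (-149 - 38/3)/3 = -3 + (⅓)*(-485/3) = -3 - 485/9 = -512/9 ≈ -56.889)
(P(B(1)) + 2*R(-3, 0))*w = ((2/7 - ⅐*1)² + 2*6)*(-512/9) = ((2/7 - ⅐)² + 12)*(-512/9) = ((⅐)² + 12)*(-512/9) = (1/49 + 12)*(-512/9) = (589/49)*(-512/9) = -301568/441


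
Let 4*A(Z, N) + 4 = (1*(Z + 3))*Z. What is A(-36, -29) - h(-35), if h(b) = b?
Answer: 331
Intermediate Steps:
A(Z, N) = -1 + Z*(3 + Z)/4 (A(Z, N) = -1 + ((1*(Z + 3))*Z)/4 = -1 + ((1*(3 + Z))*Z)/4 = -1 + ((3 + Z)*Z)/4 = -1 + (Z*(3 + Z))/4 = -1 + Z*(3 + Z)/4)
A(-36, -29) - h(-35) = (-1 + (¼)*(-36)² + (¾)*(-36)) - 1*(-35) = (-1 + (¼)*1296 - 27) + 35 = (-1 + 324 - 27) + 35 = 296 + 35 = 331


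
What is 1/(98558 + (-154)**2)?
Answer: 1/122274 ≈ 8.1784e-6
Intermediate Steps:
1/(98558 + (-154)**2) = 1/(98558 + 23716) = 1/122274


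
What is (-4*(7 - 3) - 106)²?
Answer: 14884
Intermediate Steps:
(-4*(7 - 3) - 106)² = (-4*4 - 106)² = (-16 - 106)² = (-122)² = 14884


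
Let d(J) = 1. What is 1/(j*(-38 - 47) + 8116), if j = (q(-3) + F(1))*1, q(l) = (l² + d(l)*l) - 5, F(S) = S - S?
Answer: 1/8031 ≈ 0.00012452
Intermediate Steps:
F(S) = 0
q(l) = -5 + l + l² (q(l) = (l² + 1*l) - 5 = (l² + l) - 5 = (l + l²) - 5 = -5 + l + l²)
j = 1 (j = ((-5 - 3 + (-3)²) + 0)*1 = ((-5 - 3 + 9) + 0)*1 = (1 + 0)*1 = 1*1 = 1)
1/(j*(-38 - 47) + 8116) = 1/(1*(-38 - 47) + 8116) = 1/(1*(-85) + 8116) = 1/(-85 + 8116) = 1/8031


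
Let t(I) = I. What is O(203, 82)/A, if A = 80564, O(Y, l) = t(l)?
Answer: 41/40282 ≈ 0.0010178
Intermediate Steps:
O(Y, l) = l
O(203, 82)/A = 82/80564 = 82*(1/80564) = 41/40282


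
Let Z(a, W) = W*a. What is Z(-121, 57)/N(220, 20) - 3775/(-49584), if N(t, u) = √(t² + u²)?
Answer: 3775/49584 - 6897*√122/2440 ≈ -31.145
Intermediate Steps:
Z(-121, 57)/N(220, 20) - 3775/(-49584) = (57*(-121))/(√(220² + 20²)) - 3775/(-49584) = -6897/√(48400 + 400) - 3775*(-1/49584) = -6897*√122/2440 + 3775/49584 = 3775/49584 - 6897*√122/2440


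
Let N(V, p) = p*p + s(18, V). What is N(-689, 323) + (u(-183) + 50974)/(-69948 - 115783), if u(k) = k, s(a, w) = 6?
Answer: 1490630238/14287 ≈ 1.0433e+5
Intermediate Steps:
N(V, p) = 6 + p**2 (N(V, p) = p*p + 6 = p**2 + 6 = 6 + p**2)
N(-689, 323) + (u(-183) + 50974)/(-69948 - 115783) = (6 + 323**2) + (-183 + 50974)/(-69948 - 115783) = (6 + 104329) + 50791/(-185731) = 104335 + 50791*(-1/185731) = 104335 - 3907/14287 = 1490630238/14287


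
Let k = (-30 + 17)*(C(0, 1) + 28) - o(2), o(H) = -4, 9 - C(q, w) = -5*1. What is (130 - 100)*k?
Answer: -16260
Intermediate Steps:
C(q, w) = 14 (C(q, w) = 9 - (-5) = 9 - 1*(-5) = 9 + 5 = 14)
k = -542 (k = (-30 + 17)*(14 + 28) - 1*(-4) = -13*42 + 4 = -546 + 4 = -542)
(130 - 100)*k = (130 - 100)*(-542) = 30*(-542) = -16260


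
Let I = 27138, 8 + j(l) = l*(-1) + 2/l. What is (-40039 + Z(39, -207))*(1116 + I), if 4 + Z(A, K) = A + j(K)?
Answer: -77600901266/69 ≈ -1.1247e+9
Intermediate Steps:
j(l) = -8 - l + 2/l (j(l) = -8 + (l*(-1) + 2/l) = -8 + (-l + 2/l) = -8 - l + 2/l)
Z(A, K) = -12 + A - K + 2/K (Z(A, K) = -4 + (A + (-8 - K + 2/K)) = -4 + (-8 + A - K + 2/K) = -12 + A - K + 2/K)
(-40039 + Z(39, -207))*(1116 + I) = (-40039 + (-12 + 39 - 1*(-207) + 2/(-207)))*(1116 + 27138) = (-40039 + (-12 + 39 + 207 + 2*(-1/207)))*28254 = (-40039 + (-12 + 39 + 207 - 2/207))*28254 = (-40039 + 48436/207)*28254 = -8239637/207*28254 = -77600901266/69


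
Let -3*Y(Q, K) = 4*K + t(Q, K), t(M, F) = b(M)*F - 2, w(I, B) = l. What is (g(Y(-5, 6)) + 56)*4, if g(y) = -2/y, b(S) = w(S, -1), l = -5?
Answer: 221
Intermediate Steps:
w(I, B) = -5
b(S) = -5
t(M, F) = -2 - 5*F (t(M, F) = -5*F - 2 = -2 - 5*F)
Y(Q, K) = 2/3 + K/3 (Y(Q, K) = -(4*K + (-2 - 5*K))/3 = -(-2 - K)/3 = 2/3 + K/3)
(g(Y(-5, 6)) + 56)*4 = (-2/(2/3 + (1/3)*6) + 56)*4 = (-2/(2/3 + 2) + 56)*4 = (-2/8/3 + 56)*4 = (-2*3/8 + 56)*4 = (-3/4 + 56)*4 = (221/4)*4 = 221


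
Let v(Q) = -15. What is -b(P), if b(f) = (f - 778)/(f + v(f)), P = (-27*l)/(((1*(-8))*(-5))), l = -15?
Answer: -6143/39 ≈ -157.51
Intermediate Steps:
P = 81/8 (P = (-27*(-15))/(((1*(-8))*(-5))) = 405/((-8*(-5))) = 405/40 = 405*(1/40) = 81/8 ≈ 10.125)
b(f) = (-778 + f)/(-15 + f) (b(f) = (f - 778)/(f - 15) = (-778 + f)/(-15 + f))
-b(P) = -(-778 + 81/8)/(-15 + 81/8) = -(-6143)/((-39/8)*8) = -(-8)*(-6143)/(39*8) = -1*6143/39 = -6143/39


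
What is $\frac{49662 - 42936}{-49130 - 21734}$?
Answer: $- \frac{3363}{35432} \approx -0.094914$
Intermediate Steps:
$\frac{49662 - 42936}{-49130 - 21734} = \frac{6726}{-49130 - 21734} = \frac{6726}{-70864} = 6726 \left(- \frac{1}{70864}\right) = - \frac{3363}{35432}$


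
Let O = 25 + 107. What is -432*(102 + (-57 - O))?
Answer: 37584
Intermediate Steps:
O = 132
-432*(102 + (-57 - O)) = -432*(102 + (-57 - 1*132)) = -432*(102 + (-57 - 132)) = -432*(102 - 189) = -432*(-87) = 37584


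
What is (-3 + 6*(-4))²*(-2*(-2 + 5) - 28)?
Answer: -24786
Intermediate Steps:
(-3 + 6*(-4))²*(-2*(-2 + 5) - 28) = (-3 - 24)²*(-2*3 - 28) = (-27)²*(-6 - 28) = 729*(-34) = -24786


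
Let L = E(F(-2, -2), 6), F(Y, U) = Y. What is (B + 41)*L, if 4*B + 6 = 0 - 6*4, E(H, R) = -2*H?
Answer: 134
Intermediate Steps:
B = -15/2 (B = -3/2 + (0 - 6*4)/4 = -3/2 + (0 - 24)/4 = -3/2 + (¼)*(-24) = -3/2 - 6 = -15/2 ≈ -7.5000)
L = 4 (L = -2*(-2) = 4)
(B + 41)*L = (-15/2 + 41)*4 = (67/2)*4 = 134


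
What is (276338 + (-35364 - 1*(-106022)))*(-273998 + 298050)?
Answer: 8345947792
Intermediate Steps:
(276338 + (-35364 - 1*(-106022)))*(-273998 + 298050) = (276338 + (-35364 + 106022))*24052 = (276338 + 70658)*24052 = 346996*24052 = 8345947792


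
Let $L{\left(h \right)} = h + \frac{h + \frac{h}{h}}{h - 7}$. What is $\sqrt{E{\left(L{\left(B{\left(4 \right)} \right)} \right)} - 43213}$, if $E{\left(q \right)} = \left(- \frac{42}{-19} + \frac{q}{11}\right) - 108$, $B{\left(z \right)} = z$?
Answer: $\frac{2 i \sqrt{4257447249}}{627} \approx 208.13 i$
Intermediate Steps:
$L{\left(h \right)} = h + \frac{1 + h}{-7 + h}$ ($L{\left(h \right)} = h + \frac{h + 1}{-7 + h} = h + \frac{1 + h}{-7 + h}$)
$E{\left(q \right)} = - \frac{2010}{19} + \frac{q}{11}$ ($E{\left(q \right)} = \left(\left(-42\right) \left(- \frac{1}{19}\right) + q \frac{1}{11}\right) - 108 = \left(\frac{42}{19} + \frac{q}{11}\right) - 108 = - \frac{2010}{19} + \frac{q}{11}$)
$\sqrt{E{\left(L{\left(B{\left(4 \right)} \right)} \right)} - 43213} = \sqrt{\left(- \frac{2010}{19} + \frac{\frac{1}{-7 + 4} \left(1 + 4^{2} - 24\right)}{11}\right) - 43213} = \sqrt{\left(- \frac{2010}{19} + \frac{\frac{1}{-3} \left(1 + 16 - 24\right)}{11}\right) - 43213} = \sqrt{\left(- \frac{2010}{19} + \frac{\left(- \frac{1}{3}\right) \left(-7\right)}{11}\right) - 43213} = \sqrt{\left(- \frac{2010}{19} + \frac{1}{11} \cdot \frac{7}{3}\right) - 43213} = \sqrt{\left(- \frac{2010}{19} + \frac{7}{33}\right) - 43213} = \sqrt{- \frac{66197}{627} - 43213} = \sqrt{- \frac{27160748}{627}} = \frac{2 i \sqrt{4257447249}}{627}$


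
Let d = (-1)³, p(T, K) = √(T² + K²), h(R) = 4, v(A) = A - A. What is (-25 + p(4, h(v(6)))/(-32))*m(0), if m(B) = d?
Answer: 25 + √2/8 ≈ 25.177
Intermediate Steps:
v(A) = 0
p(T, K) = √(K² + T²)
d = -1
m(B) = -1
(-25 + p(4, h(v(6)))/(-32))*m(0) = (-25 + √(4² + 4²)/(-32))*(-1) = (-25 + √(16 + 16)*(-1/32))*(-1) = (-25 + √32*(-1/32))*(-1) = (-25 + (4*√2)*(-1/32))*(-1) = (-25 - √2/8)*(-1) = 25 + √2/8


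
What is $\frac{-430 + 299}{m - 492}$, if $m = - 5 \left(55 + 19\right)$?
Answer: $\frac{131}{862} \approx 0.15197$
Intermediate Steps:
$m = -370$ ($m = \left(-5\right) 74 = -370$)
$\frac{-430 + 299}{m - 492} = \frac{-430 + 299}{-370 - 492} = - \frac{131}{-862} = \left(-131\right) \left(- \frac{1}{862}\right) = \frac{131}{862}$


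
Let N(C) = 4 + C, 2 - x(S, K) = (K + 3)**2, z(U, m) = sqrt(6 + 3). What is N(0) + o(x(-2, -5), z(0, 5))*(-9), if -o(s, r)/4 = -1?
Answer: -32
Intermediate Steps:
z(U, m) = 3 (z(U, m) = sqrt(9) = 3)
x(S, K) = 2 - (3 + K)**2 (x(S, K) = 2 - (K + 3)**2 = 2 - (3 + K)**2)
o(s, r) = 4 (o(s, r) = -4*(-1) = 4)
N(0) + o(x(-2, -5), z(0, 5))*(-9) = (4 + 0) + 4*(-9) = 4 - 36 = -32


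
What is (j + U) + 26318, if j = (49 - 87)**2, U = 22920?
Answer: 50682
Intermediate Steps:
j = 1444 (j = (-38)**2 = 1444)
(j + U) + 26318 = (1444 + 22920) + 26318 = 24364 + 26318 = 50682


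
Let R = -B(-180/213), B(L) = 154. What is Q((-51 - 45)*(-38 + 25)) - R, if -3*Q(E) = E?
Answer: -262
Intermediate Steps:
Q(E) = -E/3
R = -154 (R = -1*154 = -154)
Q((-51 - 45)*(-38 + 25)) - R = -(-51 - 45)*(-38 + 25)/3 - 1*(-154) = -(-32)*(-13) + 154 = -⅓*1248 + 154 = -416 + 154 = -262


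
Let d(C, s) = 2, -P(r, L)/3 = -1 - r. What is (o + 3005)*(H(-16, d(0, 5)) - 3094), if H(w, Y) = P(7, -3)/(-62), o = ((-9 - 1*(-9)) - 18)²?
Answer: -319337654/31 ≈ -1.0301e+7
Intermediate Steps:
o = 324 (o = ((-9 + 9) - 18)² = (0 - 18)² = (-18)² = 324)
P(r, L) = 3 + 3*r (P(r, L) = -3*(-1 - r) = 3 + 3*r)
H(w, Y) = -12/31 (H(w, Y) = (3 + 3*7)/(-62) = (3 + 21)*(-1/62) = 24*(-1/62) = -12/31)
(o + 3005)*(H(-16, d(0, 5)) - 3094) = (324 + 3005)*(-12/31 - 3094) = 3329*(-95926/31) = -319337654/31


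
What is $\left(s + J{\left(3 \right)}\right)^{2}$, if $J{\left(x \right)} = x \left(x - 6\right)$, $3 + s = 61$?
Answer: $2401$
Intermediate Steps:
$s = 58$ ($s = -3 + 61 = 58$)
$J{\left(x \right)} = x \left(-6 + x\right)$
$\left(s + J{\left(3 \right)}\right)^{2} = \left(58 + 3 \left(-6 + 3\right)\right)^{2} = \left(58 + 3 \left(-3\right)\right)^{2} = \left(58 - 9\right)^{2} = 49^{2} = 2401$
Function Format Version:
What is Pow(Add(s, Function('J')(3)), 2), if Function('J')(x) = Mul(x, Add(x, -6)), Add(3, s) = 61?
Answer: 2401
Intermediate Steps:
s = 58 (s = Add(-3, 61) = 58)
Function('J')(x) = Mul(x, Add(-6, x))
Pow(Add(s, Function('J')(3)), 2) = Pow(Add(58, Mul(3, Add(-6, 3))), 2) = Pow(Add(58, Mul(3, -3)), 2) = Pow(Add(58, -9), 2) = Pow(49, 2) = 2401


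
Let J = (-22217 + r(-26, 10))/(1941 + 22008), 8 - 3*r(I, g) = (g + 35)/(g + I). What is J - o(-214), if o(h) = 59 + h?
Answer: 177114317/1149552 ≈ 154.07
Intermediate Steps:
r(I, g) = 8/3 - (35 + g)/(3*(I + g)) (r(I, g) = 8/3 - (g + 35)/(3*(g + I)) = 8/3 - (35 + g)/(3*(I + g)))
J = -1066243/1149552 (J = (-22217 + (-35 + 7*10 + 8*(-26))/(3*(-26 + 10)))/(1941 + 22008) = (-22217 + (1/3)*(-35 + 70 - 208)/(-16))/23949 = (-22217 + (1/3)*(-1/16)*(-173))*(1/23949) = (-22217 + 173/48)*(1/23949) = -1066243/48*1/23949 = -1066243/1149552 ≈ -0.92753)
J - o(-214) = -1066243/1149552 - (59 - 214) = -1066243/1149552 - 1*(-155) = -1066243/1149552 + 155 = 177114317/1149552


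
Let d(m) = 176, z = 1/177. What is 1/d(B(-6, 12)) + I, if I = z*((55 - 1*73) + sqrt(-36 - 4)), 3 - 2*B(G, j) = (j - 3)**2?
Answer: -997/10384 + 2*I*sqrt(10)/177 ≈ -0.096013 + 0.035732*I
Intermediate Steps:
z = 1/177 ≈ 0.0056497
B(G, j) = 3/2 - (-3 + j)**2/2 (B(G, j) = 3/2 - (j - 3)**2/2 = 3/2 - (-3 + j)**2/2)
I = -6/59 + 2*I*sqrt(10)/177 (I = ((55 - 1*73) + sqrt(-36 - 4))/177 = ((55 - 73) + sqrt(-40))/177 = (-18 + 2*I*sqrt(10))/177 = -6/59 + 2*I*sqrt(10)/177 ≈ -0.10169 + 0.035732*I)
1/d(B(-6, 12)) + I = 1/176 + (-6/59 + 2*I*sqrt(10)/177) = -997/10384 + 2*I*sqrt(10)/177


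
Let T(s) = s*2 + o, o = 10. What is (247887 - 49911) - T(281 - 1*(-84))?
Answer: 197236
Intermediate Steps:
T(s) = 10 + 2*s (T(s) = s*2 + 10 = 2*s + 10 = 10 + 2*s)
(247887 - 49911) - T(281 - 1*(-84)) = (247887 - 49911) - (10 + 2*(281 - 1*(-84))) = 197976 - (10 + 2*(281 + 84)) = 197976 - (10 + 2*365) = 197976 - (10 + 730) = 197976 - 1*740 = 197976 - 740 = 197236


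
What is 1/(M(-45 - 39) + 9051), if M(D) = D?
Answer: 1/8967 ≈ 0.00011152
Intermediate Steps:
1/(M(-45 - 39) + 9051) = 1/((-45 - 39) + 9051) = 1/(-84 + 9051) = 1/8967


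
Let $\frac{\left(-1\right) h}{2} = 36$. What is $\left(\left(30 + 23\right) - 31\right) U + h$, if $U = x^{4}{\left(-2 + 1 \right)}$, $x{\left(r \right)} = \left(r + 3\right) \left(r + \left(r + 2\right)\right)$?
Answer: $-72$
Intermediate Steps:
$h = -72$ ($h = \left(-2\right) 36 = -72$)
$x{\left(r \right)} = \left(2 + 2 r\right) \left(3 + r\right)$ ($x{\left(r \right)} = \left(3 + r\right) \left(r + \left(2 + r\right)\right) = \left(3 + r\right) \left(2 + 2 r\right) = \left(2 + 2 r\right) \left(3 + r\right)$)
$U = 0$ ($U = \left(6 + 2 \left(-2 + 1\right)^{2} + 8 \left(-2 + 1\right)\right)^{4} = \left(6 + 2 \left(-1\right)^{2} + 8 \left(-1\right)\right)^{4} = \left(6 + 2 \cdot 1 - 8\right)^{4} = \left(6 + 2 - 8\right)^{4} = 0^{4} = 0$)
$\left(\left(30 + 23\right) - 31\right) U + h = \left(\left(30 + 23\right) - 31\right) 0 - 72 = \left(53 - 31\right) 0 - 72 = 22 \cdot 0 - 72 = 0 - 72 = -72$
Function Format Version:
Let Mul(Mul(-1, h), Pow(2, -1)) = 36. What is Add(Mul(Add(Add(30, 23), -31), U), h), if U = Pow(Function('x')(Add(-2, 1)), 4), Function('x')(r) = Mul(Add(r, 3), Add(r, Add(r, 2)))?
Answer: -72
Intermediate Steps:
h = -72 (h = Mul(-2, 36) = -72)
Function('x')(r) = Mul(Add(2, Mul(2, r)), Add(3, r)) (Function('x')(r) = Mul(Add(3, r), Add(r, Add(2, r))) = Mul(Add(3, r), Add(2, Mul(2, r))) = Mul(Add(2, Mul(2, r)), Add(3, r)))
U = 0 (U = Pow(Add(6, Mul(2, Pow(Add(-2, 1), 2)), Mul(8, Add(-2, 1))), 4) = Pow(Add(6, Mul(2, Pow(-1, 2)), Mul(8, -1)), 4) = Pow(Add(6, Mul(2, 1), -8), 4) = Pow(Add(6, 2, -8), 4) = Pow(0, 4) = 0)
Add(Mul(Add(Add(30, 23), -31), U), h) = Add(Mul(Add(Add(30, 23), -31), 0), -72) = Add(Mul(Add(53, -31), 0), -72) = Add(Mul(22, 0), -72) = Add(0, -72) = -72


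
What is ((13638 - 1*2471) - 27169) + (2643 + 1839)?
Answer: -11520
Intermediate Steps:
((13638 - 1*2471) - 27169) + (2643 + 1839) = ((13638 - 2471) - 27169) + 4482 = (11167 - 27169) + 4482 = -16002 + 4482 = -11520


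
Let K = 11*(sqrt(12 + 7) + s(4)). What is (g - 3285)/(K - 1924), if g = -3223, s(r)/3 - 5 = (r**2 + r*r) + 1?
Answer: 4360360/446601 + 71588*sqrt(19)/446601 ≈ 10.462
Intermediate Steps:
s(r) = 18 + 6*r**2 (s(r) = 15 + 3*((r**2 + r*r) + 1) = 15 + 3*((r**2 + r**2) + 1) = 15 + 3*(2*r**2 + 1) = 15 + 3*(1 + 2*r**2) = 15 + (3 + 6*r**2) = 18 + 6*r**2)
K = 1254 + 11*sqrt(19) (K = 11*(sqrt(12 + 7) + (18 + 6*4**2)) = 11*(sqrt(19) + (18 + 6*16)) = 11*(sqrt(19) + (18 + 96)) = 11*(sqrt(19) + 114) = 11*(114 + sqrt(19)) = 1254 + 11*sqrt(19) ≈ 1301.9)
(g - 3285)/(K - 1924) = (-3223 - 3285)/((1254 + 11*sqrt(19)) - 1924) = -6508/(-670 + 11*sqrt(19))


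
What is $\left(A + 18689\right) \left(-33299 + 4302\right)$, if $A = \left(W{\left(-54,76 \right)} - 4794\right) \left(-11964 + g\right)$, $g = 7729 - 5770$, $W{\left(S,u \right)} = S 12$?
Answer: $-1579347673303$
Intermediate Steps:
$W{\left(S,u \right)} = 12 S$
$g = 1959$
$A = 54447210$ ($A = \left(12 \left(-54\right) - 4794\right) \left(-11964 + 1959\right) = \left(-648 - 4794\right) \left(-10005\right) = \left(-5442\right) \left(-10005\right) = 54447210$)
$\left(A + 18689\right) \left(-33299 + 4302\right) = \left(54447210 + 18689\right) \left(-33299 + 4302\right) = 54465899 \left(-28997\right) = -1579347673303$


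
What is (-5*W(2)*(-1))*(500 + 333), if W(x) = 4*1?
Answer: 16660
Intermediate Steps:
W(x) = 4
(-5*W(2)*(-1))*(500 + 333) = (-5*4*(-1))*(500 + 333) = -20*(-1)*833 = 20*833 = 16660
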